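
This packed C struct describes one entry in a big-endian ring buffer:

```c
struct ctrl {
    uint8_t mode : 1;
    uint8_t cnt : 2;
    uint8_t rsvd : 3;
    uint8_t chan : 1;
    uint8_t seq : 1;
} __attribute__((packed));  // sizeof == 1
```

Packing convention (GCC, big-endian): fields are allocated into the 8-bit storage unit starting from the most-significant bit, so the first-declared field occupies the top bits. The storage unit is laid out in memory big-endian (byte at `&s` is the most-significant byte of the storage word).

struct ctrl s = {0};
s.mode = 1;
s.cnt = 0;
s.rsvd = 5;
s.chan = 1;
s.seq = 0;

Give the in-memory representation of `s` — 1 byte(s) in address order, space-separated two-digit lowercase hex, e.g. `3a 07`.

96

mode:1 = 1 → 0x1 << 7 → word 0x80
cnt:2 = 0 → 0x0 << 5 → word 0x80
rsvd:3 = 5 → 0x5 << 2 → word 0x94
chan:1 = 1 → 0x1 << 1 → word 0x96
seq:1 = 0 → 0x0 << 0 → word 0x96
word = 0x96 → big-endian bytes:
  [0]=0x96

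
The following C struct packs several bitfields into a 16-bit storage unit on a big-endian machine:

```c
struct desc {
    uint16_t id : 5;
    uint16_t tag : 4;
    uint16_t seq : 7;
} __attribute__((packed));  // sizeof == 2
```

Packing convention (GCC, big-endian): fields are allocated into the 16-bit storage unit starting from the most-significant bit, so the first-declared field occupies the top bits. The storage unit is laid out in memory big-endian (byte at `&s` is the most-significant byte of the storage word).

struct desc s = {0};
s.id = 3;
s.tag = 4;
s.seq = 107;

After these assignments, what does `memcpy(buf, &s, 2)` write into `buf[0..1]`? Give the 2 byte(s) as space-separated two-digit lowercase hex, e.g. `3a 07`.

1a 6b

[11+:5] id=3 & 0x1f = 0x3; word=0x1800
[7+:4] tag=4 & 0xf = 0x4; word=0x1a00
[0+:7] seq=107 & 0x7f = 0x6b; word=0x1a6b
word = 0x1a6b → big-endian bytes:
  [0]=0x1a  [1]=0x6b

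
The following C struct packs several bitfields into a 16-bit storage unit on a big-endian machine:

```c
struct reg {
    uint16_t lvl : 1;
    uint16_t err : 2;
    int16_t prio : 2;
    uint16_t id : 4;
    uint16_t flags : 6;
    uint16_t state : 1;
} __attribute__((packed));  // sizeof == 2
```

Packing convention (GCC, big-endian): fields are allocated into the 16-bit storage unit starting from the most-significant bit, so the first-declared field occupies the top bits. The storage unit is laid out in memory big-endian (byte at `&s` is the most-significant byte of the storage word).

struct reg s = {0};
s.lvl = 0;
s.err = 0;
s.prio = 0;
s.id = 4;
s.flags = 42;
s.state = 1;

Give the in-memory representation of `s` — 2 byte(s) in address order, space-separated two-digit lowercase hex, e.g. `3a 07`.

lvl (1b) val=0 bits=0x0 at bit 15: 0x0000
err (2b) val=0 bits=0x0 at bit 13: 0x0000
prio (2b) val=0 bits=0x0 at bit 11: 0x0000
id (4b) val=4 bits=0x4 at bit 7: 0x0200
flags (6b) val=42 bits=0x2a at bit 1: 0x0254
state (1b) val=1 bits=0x1 at bit 0: 0x0255
word = 0x0255 → big-endian bytes:
  [0]=0x02  [1]=0x55

02 55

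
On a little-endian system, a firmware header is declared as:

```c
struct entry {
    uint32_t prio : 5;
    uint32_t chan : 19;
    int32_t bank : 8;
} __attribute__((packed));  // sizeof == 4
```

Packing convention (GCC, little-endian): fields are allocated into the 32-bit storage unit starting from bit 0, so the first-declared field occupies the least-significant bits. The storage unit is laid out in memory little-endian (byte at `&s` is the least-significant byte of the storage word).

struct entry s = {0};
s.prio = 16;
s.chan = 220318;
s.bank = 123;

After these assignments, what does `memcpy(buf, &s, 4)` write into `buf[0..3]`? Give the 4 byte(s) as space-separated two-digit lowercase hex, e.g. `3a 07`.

prio (5b) val=16 bits=0x10 at bit 0: 0x00000010
chan (19b) val=220318 bits=0x35c9e at bit 5: 0x006b93d0
bank (8b) val=123 bits=0x7b at bit 24: 0x7b6b93d0
word = 0x7b6b93d0 → little-endian bytes:
  [0]=0xd0  [1]=0x93  [2]=0x6b  [3]=0x7b

d0 93 6b 7b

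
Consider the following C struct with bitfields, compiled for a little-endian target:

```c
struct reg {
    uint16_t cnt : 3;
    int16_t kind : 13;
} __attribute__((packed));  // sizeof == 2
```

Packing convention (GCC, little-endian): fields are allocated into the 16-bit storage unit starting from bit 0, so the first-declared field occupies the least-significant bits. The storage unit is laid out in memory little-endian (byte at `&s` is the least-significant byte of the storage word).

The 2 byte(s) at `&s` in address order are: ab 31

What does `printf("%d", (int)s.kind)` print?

1589

[0]=0xab [1]=0x31 (little-endian) → word 0x31ab
cnt [0+:3] = (word>>0) & 0x7 = 3
kind [3+:13] = (word>>3) & 0x1fff = 1589  ←
kind signed 13b, MSB=0: value = 1589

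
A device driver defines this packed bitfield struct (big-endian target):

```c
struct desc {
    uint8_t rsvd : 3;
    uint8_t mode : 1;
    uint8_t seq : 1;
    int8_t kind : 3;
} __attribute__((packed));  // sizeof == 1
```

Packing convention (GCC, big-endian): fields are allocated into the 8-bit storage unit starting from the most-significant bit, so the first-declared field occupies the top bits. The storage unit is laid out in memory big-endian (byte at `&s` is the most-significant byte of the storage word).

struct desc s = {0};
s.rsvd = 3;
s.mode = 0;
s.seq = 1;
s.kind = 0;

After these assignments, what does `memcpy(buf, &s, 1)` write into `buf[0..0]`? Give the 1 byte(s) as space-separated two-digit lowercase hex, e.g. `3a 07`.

68

[5+:3] rsvd=3 & 0x7 = 0x3; word=0x60
[4+:1] mode=0 & 0x1 = 0x0; word=0x60
[3+:1] seq=1 & 0x1 = 0x1; word=0x68
[0+:3] kind=0 & 0x7 = 0x0; word=0x68
word = 0x68 → big-endian bytes:
  [0]=0x68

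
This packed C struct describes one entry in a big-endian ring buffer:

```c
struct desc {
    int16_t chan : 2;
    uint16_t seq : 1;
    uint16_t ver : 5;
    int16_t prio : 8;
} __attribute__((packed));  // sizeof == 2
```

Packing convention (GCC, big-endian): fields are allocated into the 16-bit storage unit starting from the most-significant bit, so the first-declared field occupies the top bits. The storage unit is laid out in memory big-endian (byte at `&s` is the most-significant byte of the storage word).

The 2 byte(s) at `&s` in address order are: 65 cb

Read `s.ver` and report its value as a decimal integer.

5

[0]=0x65 [1]=0xcb (big-endian) → word 0x65cb
chan [14+:2] = (word>>14) & 0x3 = 1
seq [13+:1] = (word>>13) & 0x1 = 1
ver [8+:5] = (word>>8) & 0x1f = 5  ←
prio [0+:8] = (word>>0) & 0xff = 203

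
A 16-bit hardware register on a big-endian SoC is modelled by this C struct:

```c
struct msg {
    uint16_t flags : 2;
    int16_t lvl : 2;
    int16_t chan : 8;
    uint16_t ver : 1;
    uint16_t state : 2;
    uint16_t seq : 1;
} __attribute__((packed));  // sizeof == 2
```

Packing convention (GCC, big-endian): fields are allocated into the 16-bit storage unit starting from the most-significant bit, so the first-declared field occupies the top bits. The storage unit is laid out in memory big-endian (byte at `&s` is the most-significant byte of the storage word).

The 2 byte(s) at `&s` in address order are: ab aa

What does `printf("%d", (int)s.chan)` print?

-70

[0]=0xab [1]=0xaa (big-endian) → word 0xabaa
flags:2 @ bit 14 → (0xabaa>>14)&0x3 = 0x2
lvl:2 @ bit 12 → (0xabaa>>12)&0x3 = 0x2
chan:8 @ bit 4 → (0xabaa>>4)&0xff = 0xba  ←
ver:1 @ bit 3 → (0xabaa>>3)&0x1 = 0x1
state:2 @ bit 1 → (0xabaa>>1)&0x3 = 0x1
seq:1 @ bit 0 → (0xabaa>>0)&0x1 = 0x0
chan signed 8b, MSB=1: 186 - 256 = -70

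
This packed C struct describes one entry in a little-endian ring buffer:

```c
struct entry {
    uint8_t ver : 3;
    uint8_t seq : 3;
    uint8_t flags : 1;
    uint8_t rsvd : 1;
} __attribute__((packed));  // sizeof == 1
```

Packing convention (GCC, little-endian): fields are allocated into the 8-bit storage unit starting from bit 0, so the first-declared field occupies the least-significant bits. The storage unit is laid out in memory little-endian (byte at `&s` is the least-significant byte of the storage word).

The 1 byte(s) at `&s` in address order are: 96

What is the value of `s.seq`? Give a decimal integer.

2

[0]=0x96 (little-endian) → word 0x96
ver [0+:3] = (word>>0) & 0x7 = 6
seq [3+:3] = (word>>3) & 0x7 = 2  ←
flags [6+:1] = (word>>6) & 0x1 = 0
rsvd [7+:1] = (word>>7) & 0x1 = 1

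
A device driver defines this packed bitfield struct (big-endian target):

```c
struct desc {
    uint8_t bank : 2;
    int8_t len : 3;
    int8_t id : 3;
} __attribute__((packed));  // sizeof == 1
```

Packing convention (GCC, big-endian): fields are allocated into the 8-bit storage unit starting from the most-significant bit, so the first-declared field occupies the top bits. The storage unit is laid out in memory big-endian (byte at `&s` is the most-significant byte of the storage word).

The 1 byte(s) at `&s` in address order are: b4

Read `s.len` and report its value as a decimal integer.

[0]=0xb4 (big-endian) → word 0xb4
bank [6+:2] = (word>>6) & 0x3 = 2
len [3+:3] = (word>>3) & 0x7 = 6  ←
id [0+:3] = (word>>0) & 0x7 = 4
len signed 3b, MSB=1: 6 - 8 = -2

-2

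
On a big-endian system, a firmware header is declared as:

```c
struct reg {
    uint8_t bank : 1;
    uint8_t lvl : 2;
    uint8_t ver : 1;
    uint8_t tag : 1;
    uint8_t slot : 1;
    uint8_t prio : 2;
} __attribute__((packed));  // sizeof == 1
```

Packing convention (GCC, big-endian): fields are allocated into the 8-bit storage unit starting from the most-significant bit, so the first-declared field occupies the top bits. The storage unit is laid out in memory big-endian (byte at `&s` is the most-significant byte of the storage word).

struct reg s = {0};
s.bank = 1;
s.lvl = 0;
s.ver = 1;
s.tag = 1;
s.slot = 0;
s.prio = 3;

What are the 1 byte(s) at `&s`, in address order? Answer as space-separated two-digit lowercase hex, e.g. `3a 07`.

9b

bank (1b) val=1 bits=0x1 at bit 7: 0x80
lvl (2b) val=0 bits=0x0 at bit 5: 0x80
ver (1b) val=1 bits=0x1 at bit 4: 0x90
tag (1b) val=1 bits=0x1 at bit 3: 0x98
slot (1b) val=0 bits=0x0 at bit 2: 0x98
prio (2b) val=3 bits=0x3 at bit 0: 0x9b
word = 0x9b → big-endian bytes:
  [0]=0x9b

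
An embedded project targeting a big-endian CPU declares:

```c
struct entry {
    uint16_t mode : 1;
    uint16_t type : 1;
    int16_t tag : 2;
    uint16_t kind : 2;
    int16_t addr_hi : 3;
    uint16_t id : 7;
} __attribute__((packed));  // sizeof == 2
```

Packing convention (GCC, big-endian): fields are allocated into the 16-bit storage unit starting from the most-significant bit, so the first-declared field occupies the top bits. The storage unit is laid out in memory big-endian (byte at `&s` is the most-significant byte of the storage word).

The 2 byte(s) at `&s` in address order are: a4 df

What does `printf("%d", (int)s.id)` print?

95

[0]=0xa4 [1]=0xdf (big-endian) → word 0xa4df
mode:1 @ bit 15 → (0xa4df>>15)&0x1 = 0x1
type:1 @ bit 14 → (0xa4df>>14)&0x1 = 0x0
tag:2 @ bit 12 → (0xa4df>>12)&0x3 = 0x2
kind:2 @ bit 10 → (0xa4df>>10)&0x3 = 0x1
addr_hi:3 @ bit 7 → (0xa4df>>7)&0x7 = 0x1
id:7 @ bit 0 → (0xa4df>>0)&0x7f = 0x5f  ←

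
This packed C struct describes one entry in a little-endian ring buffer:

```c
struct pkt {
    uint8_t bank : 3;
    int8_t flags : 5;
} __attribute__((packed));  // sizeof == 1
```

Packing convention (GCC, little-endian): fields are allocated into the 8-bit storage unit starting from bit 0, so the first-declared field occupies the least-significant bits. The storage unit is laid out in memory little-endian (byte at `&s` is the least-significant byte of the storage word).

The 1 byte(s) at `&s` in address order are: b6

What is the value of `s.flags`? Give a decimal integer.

-10

[0]=0xb6 (little-endian) → word 0xb6
bank [0+:3] = (word>>0) & 0x7 = 6
flags [3+:5] = (word>>3) & 0x1f = 22  ←
flags signed 5b, MSB=1: 22 - 32 = -10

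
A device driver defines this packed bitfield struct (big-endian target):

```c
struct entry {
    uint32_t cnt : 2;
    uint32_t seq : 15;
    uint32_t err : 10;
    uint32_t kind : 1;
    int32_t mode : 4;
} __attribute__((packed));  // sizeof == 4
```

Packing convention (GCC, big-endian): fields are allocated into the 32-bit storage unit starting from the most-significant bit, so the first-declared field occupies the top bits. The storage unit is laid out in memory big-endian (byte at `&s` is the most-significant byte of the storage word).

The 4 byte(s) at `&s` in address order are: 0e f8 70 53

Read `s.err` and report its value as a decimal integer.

898

[0]=0x0e [1]=0xf8 [2]=0x70 [3]=0x53 (big-endian) → word 0x0ef87053
cnt [30+:2] = (word>>30) & 0x3 = 0
seq [15+:15] = (word>>15) & 0x7fff = 7664
err [5+:10] = (word>>5) & 0x3ff = 898  ←
kind [4+:1] = (word>>4) & 0x1 = 1
mode [0+:4] = (word>>0) & 0xf = 3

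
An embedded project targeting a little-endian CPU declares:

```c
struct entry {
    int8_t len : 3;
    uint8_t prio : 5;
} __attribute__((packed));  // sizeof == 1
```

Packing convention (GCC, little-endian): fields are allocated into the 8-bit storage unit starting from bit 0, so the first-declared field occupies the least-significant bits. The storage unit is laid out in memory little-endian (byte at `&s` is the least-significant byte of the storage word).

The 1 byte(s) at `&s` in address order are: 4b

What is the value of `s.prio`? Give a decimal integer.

[0]=0x4b (little-endian) → word 0x4b
len:3 @ bit 0 → (0x4b>>0)&0x7 = 0x3
prio:5 @ bit 3 → (0x4b>>3)&0x1f = 0x9  ←

9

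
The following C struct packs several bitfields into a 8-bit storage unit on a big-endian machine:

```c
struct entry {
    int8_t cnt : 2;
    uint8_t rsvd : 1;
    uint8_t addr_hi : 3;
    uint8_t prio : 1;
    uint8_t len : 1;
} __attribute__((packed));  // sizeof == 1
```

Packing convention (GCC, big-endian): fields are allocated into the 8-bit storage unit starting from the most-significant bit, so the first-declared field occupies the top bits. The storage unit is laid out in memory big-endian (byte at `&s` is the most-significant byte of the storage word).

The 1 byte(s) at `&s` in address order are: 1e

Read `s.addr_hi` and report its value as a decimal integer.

7

[0]=0x1e (big-endian) → word 0x1e
cnt [6+:2] = (word>>6) & 0x3 = 0
rsvd [5+:1] = (word>>5) & 0x1 = 0
addr_hi [2+:3] = (word>>2) & 0x7 = 7  ←
prio [1+:1] = (word>>1) & 0x1 = 1
len [0+:1] = (word>>0) & 0x1 = 0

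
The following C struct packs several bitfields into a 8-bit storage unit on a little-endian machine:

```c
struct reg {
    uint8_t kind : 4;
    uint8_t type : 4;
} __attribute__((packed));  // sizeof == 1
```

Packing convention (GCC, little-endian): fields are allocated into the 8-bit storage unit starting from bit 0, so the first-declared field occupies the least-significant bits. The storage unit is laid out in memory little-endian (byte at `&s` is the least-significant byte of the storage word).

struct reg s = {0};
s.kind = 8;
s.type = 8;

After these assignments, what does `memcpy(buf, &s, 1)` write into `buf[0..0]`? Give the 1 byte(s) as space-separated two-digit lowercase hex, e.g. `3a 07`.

[0+:4] kind=8 & 0xf = 0x8; word=0x08
[4+:4] type=8 & 0xf = 0x8; word=0x88
word = 0x88 → little-endian bytes:
  [0]=0x88

88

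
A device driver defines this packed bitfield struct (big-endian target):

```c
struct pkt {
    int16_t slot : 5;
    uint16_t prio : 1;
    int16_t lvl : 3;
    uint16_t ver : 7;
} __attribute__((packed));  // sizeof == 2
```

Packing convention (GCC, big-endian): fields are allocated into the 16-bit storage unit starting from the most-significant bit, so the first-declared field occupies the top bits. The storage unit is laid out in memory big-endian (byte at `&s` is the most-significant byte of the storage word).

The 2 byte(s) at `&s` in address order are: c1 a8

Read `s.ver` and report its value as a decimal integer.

40

[0]=0xc1 [1]=0xa8 (big-endian) → word 0xc1a8
slot:5 @ bit 11 → (0xc1a8>>11)&0x1f = 0x18
prio:1 @ bit 10 → (0xc1a8>>10)&0x1 = 0x0
lvl:3 @ bit 7 → (0xc1a8>>7)&0x7 = 0x3
ver:7 @ bit 0 → (0xc1a8>>0)&0x7f = 0x28  ←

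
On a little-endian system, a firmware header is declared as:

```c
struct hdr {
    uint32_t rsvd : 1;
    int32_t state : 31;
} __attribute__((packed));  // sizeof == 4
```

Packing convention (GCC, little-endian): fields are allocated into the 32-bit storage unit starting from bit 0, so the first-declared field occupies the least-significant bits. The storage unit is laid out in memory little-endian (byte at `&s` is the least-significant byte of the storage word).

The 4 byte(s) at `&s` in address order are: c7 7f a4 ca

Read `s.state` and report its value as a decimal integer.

-447594525

[0]=0xc7 [1]=0x7f [2]=0xa4 [3]=0xca (little-endian) → word 0xcaa47fc7
rsvd:1 @ bit 0 → (0xcaa47fc7>>0)&0x1 = 0x1
state:31 @ bit 1 → (0xcaa47fc7>>1)&0x7fffffff = 0x65523fe3  ←
state signed 31b, MSB=1: 1699889123 - 2147483648 = -447594525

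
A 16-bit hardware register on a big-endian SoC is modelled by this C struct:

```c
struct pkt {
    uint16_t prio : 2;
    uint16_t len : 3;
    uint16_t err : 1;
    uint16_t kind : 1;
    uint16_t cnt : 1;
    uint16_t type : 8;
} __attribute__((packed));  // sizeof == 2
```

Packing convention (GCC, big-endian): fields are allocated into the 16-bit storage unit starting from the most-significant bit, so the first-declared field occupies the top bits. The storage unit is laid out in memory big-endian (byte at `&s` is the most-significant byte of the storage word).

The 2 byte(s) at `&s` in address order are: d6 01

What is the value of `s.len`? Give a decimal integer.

[0]=0xd6 [1]=0x01 (big-endian) → word 0xd601
prio [14+:2] = (word>>14) & 0x3 = 3
len [11+:3] = (word>>11) & 0x7 = 2  ←
err [10+:1] = (word>>10) & 0x1 = 1
kind [9+:1] = (word>>9) & 0x1 = 1
cnt [8+:1] = (word>>8) & 0x1 = 0
type [0+:8] = (word>>0) & 0xff = 1

2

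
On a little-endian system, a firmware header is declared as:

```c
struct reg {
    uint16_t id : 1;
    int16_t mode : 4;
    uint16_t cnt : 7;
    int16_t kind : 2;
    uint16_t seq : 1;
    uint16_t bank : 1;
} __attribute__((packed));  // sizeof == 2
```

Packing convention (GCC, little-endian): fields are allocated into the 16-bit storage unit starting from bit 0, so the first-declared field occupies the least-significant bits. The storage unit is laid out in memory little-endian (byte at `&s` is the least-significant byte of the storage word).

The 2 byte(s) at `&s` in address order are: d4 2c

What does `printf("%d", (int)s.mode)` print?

-6

[0]=0xd4 [1]=0x2c (little-endian) → word 0x2cd4
id:1 @ bit 0 → (0x2cd4>>0)&0x1 = 0x0
mode:4 @ bit 1 → (0x2cd4>>1)&0xf = 0xa  ←
cnt:7 @ bit 5 → (0x2cd4>>5)&0x7f = 0x66
kind:2 @ bit 12 → (0x2cd4>>12)&0x3 = 0x2
seq:1 @ bit 14 → (0x2cd4>>14)&0x1 = 0x0
bank:1 @ bit 15 → (0x2cd4>>15)&0x1 = 0x0
mode signed 4b, MSB=1: 10 - 16 = -6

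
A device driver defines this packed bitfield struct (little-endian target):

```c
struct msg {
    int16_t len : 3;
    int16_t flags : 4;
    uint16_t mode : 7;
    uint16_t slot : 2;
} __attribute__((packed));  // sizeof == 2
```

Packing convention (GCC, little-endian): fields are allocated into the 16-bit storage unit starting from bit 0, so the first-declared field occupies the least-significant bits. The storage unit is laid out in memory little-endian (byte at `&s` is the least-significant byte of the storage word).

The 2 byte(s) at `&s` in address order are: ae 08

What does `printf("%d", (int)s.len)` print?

[0]=0xae [1]=0x08 (little-endian) → word 0x08ae
len [0+:3] = (word>>0) & 0x7 = 6  ←
flags [3+:4] = (word>>3) & 0xf = 5
mode [7+:7] = (word>>7) & 0x7f = 17
slot [14+:2] = (word>>14) & 0x3 = 0
len signed 3b, MSB=1: 6 - 8 = -2

-2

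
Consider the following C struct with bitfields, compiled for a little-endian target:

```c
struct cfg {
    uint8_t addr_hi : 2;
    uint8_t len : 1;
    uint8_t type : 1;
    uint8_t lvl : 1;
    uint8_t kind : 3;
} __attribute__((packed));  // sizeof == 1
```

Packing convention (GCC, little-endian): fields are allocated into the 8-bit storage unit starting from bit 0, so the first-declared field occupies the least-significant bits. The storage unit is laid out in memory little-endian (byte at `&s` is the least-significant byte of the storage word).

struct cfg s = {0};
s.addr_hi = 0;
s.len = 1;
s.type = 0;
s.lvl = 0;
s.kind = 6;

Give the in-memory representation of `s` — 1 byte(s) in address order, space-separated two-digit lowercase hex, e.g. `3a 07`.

[0+:2] addr_hi=0 & 0x3 = 0x0; word=0x00
[2+:1] len=1 & 0x1 = 0x1; word=0x04
[3+:1] type=0 & 0x1 = 0x0; word=0x04
[4+:1] lvl=0 & 0x1 = 0x0; word=0x04
[5+:3] kind=6 & 0x7 = 0x6; word=0xc4
word = 0xc4 → little-endian bytes:
  [0]=0xc4

c4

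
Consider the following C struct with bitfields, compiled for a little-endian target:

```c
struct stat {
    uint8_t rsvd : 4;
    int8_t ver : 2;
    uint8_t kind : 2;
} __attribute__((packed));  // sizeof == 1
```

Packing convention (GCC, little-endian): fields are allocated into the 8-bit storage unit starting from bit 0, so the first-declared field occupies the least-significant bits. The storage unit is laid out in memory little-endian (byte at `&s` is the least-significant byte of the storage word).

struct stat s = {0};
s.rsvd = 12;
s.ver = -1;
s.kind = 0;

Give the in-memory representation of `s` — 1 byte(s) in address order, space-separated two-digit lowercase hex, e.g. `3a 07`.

[0+:4] rsvd=12 & 0xf = 0xc; word=0x0c
[4+:2] ver=-1 & 0x3 = 0x3; word=0x3c
[6+:2] kind=0 & 0x3 = 0x0; word=0x3c
word = 0x3c → little-endian bytes:
  [0]=0x3c

3c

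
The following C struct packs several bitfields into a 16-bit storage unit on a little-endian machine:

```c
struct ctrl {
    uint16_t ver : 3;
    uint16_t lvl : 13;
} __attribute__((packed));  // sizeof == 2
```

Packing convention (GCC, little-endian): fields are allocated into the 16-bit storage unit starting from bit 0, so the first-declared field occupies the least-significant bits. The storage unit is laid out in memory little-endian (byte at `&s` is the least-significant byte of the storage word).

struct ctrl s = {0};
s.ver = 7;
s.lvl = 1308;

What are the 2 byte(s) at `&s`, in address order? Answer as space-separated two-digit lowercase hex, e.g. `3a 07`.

e7 28

[0+:3] ver=7 & 0x7 = 0x7; word=0x0007
[3+:13] lvl=1308 & 0x1fff = 0x51c; word=0x28e7
word = 0x28e7 → little-endian bytes:
  [0]=0xe7  [1]=0x28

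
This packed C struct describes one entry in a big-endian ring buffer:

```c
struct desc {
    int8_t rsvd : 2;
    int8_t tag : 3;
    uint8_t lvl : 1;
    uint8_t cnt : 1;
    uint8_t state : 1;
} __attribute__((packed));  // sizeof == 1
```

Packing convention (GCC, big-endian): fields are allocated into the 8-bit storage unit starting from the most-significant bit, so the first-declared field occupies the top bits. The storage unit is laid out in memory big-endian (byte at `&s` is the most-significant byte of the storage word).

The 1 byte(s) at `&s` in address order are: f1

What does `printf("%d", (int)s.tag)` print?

-2

[0]=0xf1 (big-endian) → word 0xf1
rsvd [6+:2] = (word>>6) & 0x3 = 3
tag [3+:3] = (word>>3) & 0x7 = 6  ←
lvl [2+:1] = (word>>2) & 0x1 = 0
cnt [1+:1] = (word>>1) & 0x1 = 0
state [0+:1] = (word>>0) & 0x1 = 1
tag signed 3b, MSB=1: 6 - 8 = -2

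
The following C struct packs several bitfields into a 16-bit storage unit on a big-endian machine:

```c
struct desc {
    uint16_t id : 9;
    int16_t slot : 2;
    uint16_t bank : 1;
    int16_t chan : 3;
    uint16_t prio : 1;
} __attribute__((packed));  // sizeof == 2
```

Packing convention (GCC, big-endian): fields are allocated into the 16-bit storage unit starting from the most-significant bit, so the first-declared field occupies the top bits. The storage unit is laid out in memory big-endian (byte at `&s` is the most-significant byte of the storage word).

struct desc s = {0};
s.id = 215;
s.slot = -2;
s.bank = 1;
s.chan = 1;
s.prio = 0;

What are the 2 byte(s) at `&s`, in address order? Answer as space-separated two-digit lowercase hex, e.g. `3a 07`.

6b d2

[7+:9] id=215 & 0x1ff = 0xd7; word=0x6b80
[5+:2] slot=-2 & 0x3 = 0x2; word=0x6bc0
[4+:1] bank=1 & 0x1 = 0x1; word=0x6bd0
[1+:3] chan=1 & 0x7 = 0x1; word=0x6bd2
[0+:1] prio=0 & 0x1 = 0x0; word=0x6bd2
word = 0x6bd2 → big-endian bytes:
  [0]=0x6b  [1]=0xd2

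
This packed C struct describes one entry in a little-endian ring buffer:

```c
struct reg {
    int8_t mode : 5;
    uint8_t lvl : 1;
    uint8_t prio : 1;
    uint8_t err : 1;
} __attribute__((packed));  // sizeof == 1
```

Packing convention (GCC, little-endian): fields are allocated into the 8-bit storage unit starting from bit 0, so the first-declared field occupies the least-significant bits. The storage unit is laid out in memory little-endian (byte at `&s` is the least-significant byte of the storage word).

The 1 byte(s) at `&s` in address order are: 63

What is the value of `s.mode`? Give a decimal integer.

3

[0]=0x63 (little-endian) → word 0x63
mode:5 @ bit 0 → (0x63>>0)&0x1f = 0x3  ←
lvl:1 @ bit 5 → (0x63>>5)&0x1 = 0x1
prio:1 @ bit 6 → (0x63>>6)&0x1 = 0x1
err:1 @ bit 7 → (0x63>>7)&0x1 = 0x0
mode signed 5b, MSB=0: value = 3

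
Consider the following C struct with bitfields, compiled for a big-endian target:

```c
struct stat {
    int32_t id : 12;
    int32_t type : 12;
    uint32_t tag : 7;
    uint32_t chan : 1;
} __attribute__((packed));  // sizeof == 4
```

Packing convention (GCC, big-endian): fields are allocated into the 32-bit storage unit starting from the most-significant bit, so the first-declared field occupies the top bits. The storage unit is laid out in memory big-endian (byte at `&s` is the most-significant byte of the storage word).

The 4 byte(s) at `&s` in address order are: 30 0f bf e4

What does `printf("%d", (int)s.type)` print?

[0]=0x30 [1]=0x0f [2]=0xbf [3]=0xe4 (big-endian) → word 0x300fbfe4
id [20+:12] = (word>>20) & 0xfff = 768
type [8+:12] = (word>>8) & 0xfff = 4031  ←
tag [1+:7] = (word>>1) & 0x7f = 114
chan [0+:1] = (word>>0) & 0x1 = 0
type signed 12b, MSB=1: 4031 - 4096 = -65

-65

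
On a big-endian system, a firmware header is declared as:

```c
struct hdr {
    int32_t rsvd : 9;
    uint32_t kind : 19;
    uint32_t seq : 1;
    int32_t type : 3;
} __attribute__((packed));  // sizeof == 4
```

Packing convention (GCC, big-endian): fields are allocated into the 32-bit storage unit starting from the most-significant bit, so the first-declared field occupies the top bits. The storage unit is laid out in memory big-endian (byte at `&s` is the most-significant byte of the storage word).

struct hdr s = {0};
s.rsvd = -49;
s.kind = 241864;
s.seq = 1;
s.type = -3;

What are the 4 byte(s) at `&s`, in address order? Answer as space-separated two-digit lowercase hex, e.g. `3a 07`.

rsvd:9 = -49 → 0x1cf << 23 → word 0xe7800000
kind:19 = 241864 → 0x3b0c8 << 4 → word 0xe7bb0c80
seq:1 = 1 → 0x1 << 3 → word 0xe7bb0c88
type:3 = -3 → 0x5 << 0 → word 0xe7bb0c8d
word = 0xe7bb0c8d → big-endian bytes:
  [0]=0xe7  [1]=0xbb  [2]=0x0c  [3]=0x8d

e7 bb 0c 8d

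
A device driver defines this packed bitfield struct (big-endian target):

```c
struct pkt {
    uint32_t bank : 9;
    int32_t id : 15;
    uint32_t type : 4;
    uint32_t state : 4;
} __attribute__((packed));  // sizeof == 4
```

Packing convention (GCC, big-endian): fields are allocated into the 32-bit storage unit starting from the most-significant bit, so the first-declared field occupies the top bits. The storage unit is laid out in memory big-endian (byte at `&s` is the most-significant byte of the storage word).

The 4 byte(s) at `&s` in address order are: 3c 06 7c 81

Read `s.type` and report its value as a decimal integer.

[0]=0x3c [1]=0x06 [2]=0x7c [3]=0x81 (big-endian) → word 0x3c067c81
bank:9 @ bit 23 → (0x3c067c81>>23)&0x1ff = 0x78
id:15 @ bit 8 → (0x3c067c81>>8)&0x7fff = 0x67c
type:4 @ bit 4 → (0x3c067c81>>4)&0xf = 0x8  ←
state:4 @ bit 0 → (0x3c067c81>>0)&0xf = 0x1

8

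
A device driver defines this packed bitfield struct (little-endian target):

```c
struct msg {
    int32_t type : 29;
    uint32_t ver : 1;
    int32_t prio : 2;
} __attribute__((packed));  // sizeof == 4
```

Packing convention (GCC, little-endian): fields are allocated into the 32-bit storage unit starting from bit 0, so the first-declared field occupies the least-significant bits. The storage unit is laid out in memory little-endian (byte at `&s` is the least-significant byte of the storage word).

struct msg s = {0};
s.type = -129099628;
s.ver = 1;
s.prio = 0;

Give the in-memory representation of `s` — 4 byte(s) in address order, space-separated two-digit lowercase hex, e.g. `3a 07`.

94 18 4e 38

type:29 = -129099628 → 0x184e1894 << 0 → word 0x184e1894
ver:1 = 1 → 0x1 << 29 → word 0x384e1894
prio:2 = 0 → 0x0 << 30 → word 0x384e1894
word = 0x384e1894 → little-endian bytes:
  [0]=0x94  [1]=0x18  [2]=0x4e  [3]=0x38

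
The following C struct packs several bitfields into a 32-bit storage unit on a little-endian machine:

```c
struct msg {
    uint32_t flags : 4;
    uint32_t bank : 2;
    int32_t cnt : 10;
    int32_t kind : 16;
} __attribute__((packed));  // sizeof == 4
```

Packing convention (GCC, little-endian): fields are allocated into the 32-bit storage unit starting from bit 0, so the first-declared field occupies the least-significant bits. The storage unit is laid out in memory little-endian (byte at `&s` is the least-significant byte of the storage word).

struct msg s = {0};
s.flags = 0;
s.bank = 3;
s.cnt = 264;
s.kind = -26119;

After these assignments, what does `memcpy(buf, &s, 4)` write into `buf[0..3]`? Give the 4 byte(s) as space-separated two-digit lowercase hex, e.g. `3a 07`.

flags:4 = 0 → 0x0 << 0 → word 0x00000000
bank:2 = 3 → 0x3 << 4 → word 0x00000030
cnt:10 = 264 → 0x108 << 6 → word 0x00004230
kind:16 = -26119 → 0x99f9 << 16 → word 0x99f94230
word = 0x99f94230 → little-endian bytes:
  [0]=0x30  [1]=0x42  [2]=0xf9  [3]=0x99

30 42 f9 99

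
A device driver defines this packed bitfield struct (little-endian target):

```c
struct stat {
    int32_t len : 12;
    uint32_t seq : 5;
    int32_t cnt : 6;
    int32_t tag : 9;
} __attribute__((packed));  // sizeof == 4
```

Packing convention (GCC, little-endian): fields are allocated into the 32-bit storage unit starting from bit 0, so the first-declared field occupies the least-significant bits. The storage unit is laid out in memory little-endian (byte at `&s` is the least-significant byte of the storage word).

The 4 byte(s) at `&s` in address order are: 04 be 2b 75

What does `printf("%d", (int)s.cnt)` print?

[0]=0x04 [1]=0xbe [2]=0x2b [3]=0x75 (little-endian) → word 0x752bbe04
len:12 @ bit 0 → (0x752bbe04>>0)&0xfff = 0xe04
seq:5 @ bit 12 → (0x752bbe04>>12)&0x1f = 0x1b
cnt:6 @ bit 17 → (0x752bbe04>>17)&0x3f = 0x15  ←
tag:9 @ bit 23 → (0x752bbe04>>23)&0x1ff = 0xea
cnt signed 6b, MSB=0: value = 21

21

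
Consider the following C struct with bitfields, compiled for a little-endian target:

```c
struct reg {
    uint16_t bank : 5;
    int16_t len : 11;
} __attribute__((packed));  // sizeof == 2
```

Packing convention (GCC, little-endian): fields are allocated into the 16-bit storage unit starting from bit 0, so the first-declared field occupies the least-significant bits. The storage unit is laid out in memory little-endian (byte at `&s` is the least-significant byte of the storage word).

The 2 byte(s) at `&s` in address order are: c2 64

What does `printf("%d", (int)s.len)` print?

806

[0]=0xc2 [1]=0x64 (little-endian) → word 0x64c2
bank:5 @ bit 0 → (0x64c2>>0)&0x1f = 0x2
len:11 @ bit 5 → (0x64c2>>5)&0x7ff = 0x326  ←
len signed 11b, MSB=0: value = 806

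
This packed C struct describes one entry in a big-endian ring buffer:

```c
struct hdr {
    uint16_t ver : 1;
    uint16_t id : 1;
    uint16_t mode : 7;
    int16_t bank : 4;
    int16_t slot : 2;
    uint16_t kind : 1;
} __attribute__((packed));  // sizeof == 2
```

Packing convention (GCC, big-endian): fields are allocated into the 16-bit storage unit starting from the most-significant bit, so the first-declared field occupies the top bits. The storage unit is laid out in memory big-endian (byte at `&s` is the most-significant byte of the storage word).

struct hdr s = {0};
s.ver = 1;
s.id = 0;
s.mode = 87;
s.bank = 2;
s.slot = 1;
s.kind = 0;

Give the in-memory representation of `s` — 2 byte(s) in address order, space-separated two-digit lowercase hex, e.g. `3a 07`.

ab 92

ver:1 = 1 → 0x1 << 15 → word 0x8000
id:1 = 0 → 0x0 << 14 → word 0x8000
mode:7 = 87 → 0x57 << 7 → word 0xab80
bank:4 = 2 → 0x2 << 3 → word 0xab90
slot:2 = 1 → 0x1 << 1 → word 0xab92
kind:1 = 0 → 0x0 << 0 → word 0xab92
word = 0xab92 → big-endian bytes:
  [0]=0xab  [1]=0x92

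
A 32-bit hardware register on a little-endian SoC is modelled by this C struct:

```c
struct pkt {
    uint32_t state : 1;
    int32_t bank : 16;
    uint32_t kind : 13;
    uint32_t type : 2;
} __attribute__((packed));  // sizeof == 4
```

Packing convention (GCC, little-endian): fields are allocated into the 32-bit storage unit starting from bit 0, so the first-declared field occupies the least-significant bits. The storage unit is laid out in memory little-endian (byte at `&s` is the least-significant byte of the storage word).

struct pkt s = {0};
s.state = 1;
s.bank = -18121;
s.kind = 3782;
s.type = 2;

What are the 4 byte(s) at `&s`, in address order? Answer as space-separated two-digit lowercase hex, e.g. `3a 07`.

6f 72 8d 9d

[0+:1] state=1 & 0x1 = 0x1; word=0x00000001
[1+:16] bank=-18121 & 0xffff = 0xb937; word=0x0001726f
[17+:13] kind=3782 & 0x1fff = 0xec6; word=0x1d8d726f
[30+:2] type=2 & 0x3 = 0x2; word=0x9d8d726f
word = 0x9d8d726f → little-endian bytes:
  [0]=0x6f  [1]=0x72  [2]=0x8d  [3]=0x9d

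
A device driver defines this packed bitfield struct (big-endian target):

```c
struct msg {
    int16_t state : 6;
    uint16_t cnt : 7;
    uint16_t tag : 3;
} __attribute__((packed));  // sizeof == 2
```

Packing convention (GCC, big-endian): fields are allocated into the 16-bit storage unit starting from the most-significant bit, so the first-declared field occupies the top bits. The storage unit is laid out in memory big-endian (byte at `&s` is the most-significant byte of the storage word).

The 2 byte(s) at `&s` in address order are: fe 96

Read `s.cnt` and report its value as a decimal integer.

82

[0]=0xfe [1]=0x96 (big-endian) → word 0xfe96
state [10+:6] = (word>>10) & 0x3f = 63
cnt [3+:7] = (word>>3) & 0x7f = 82  ←
tag [0+:3] = (word>>0) & 0x7 = 6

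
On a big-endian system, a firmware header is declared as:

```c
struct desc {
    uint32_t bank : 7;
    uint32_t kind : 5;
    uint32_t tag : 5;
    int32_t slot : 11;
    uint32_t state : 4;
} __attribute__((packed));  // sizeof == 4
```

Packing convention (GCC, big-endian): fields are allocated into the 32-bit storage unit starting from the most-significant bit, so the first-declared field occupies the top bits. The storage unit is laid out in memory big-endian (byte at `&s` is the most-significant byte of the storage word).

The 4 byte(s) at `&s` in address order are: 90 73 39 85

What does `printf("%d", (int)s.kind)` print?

7

[0]=0x90 [1]=0x73 [2]=0x39 [3]=0x85 (big-endian) → word 0x90733985
bank [25+:7] = (word>>25) & 0x7f = 72
kind [20+:5] = (word>>20) & 0x1f = 7  ←
tag [15+:5] = (word>>15) & 0x1f = 6
slot [4+:11] = (word>>4) & 0x7ff = 920
state [0+:4] = (word>>0) & 0xf = 5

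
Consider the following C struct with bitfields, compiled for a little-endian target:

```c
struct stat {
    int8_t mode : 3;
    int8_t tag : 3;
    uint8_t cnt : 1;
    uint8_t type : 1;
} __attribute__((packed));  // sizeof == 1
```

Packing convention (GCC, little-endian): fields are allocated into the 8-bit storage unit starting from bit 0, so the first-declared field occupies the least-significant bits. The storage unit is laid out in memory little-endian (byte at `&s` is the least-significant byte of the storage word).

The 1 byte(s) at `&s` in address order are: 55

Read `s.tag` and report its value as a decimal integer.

[0]=0x55 (little-endian) → word 0x55
mode:3 @ bit 0 → (0x55>>0)&0x7 = 0x5
tag:3 @ bit 3 → (0x55>>3)&0x7 = 0x2  ←
cnt:1 @ bit 6 → (0x55>>6)&0x1 = 0x1
type:1 @ bit 7 → (0x55>>7)&0x1 = 0x0
tag signed 3b, MSB=0: value = 2

2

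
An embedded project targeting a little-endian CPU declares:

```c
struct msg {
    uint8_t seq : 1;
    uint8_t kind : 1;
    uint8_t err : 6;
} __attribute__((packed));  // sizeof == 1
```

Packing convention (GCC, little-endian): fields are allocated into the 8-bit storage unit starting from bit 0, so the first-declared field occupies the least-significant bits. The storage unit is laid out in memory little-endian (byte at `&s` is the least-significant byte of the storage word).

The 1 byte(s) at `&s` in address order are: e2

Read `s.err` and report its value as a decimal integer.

[0]=0xe2 (little-endian) → word 0xe2
seq [0+:1] = (word>>0) & 0x1 = 0
kind [1+:1] = (word>>1) & 0x1 = 1
err [2+:6] = (word>>2) & 0x3f = 56  ←

56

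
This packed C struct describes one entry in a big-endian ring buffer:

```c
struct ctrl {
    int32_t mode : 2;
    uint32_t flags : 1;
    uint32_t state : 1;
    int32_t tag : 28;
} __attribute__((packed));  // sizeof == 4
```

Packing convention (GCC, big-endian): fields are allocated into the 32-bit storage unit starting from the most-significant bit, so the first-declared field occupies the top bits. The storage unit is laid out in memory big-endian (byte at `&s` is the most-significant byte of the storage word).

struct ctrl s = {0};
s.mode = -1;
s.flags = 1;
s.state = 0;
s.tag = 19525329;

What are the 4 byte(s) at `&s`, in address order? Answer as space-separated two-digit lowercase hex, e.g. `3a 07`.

e1 29 ee d1

mode:2 = -1 → 0x3 << 30 → word 0xc0000000
flags:1 = 1 → 0x1 << 29 → word 0xe0000000
state:1 = 0 → 0x0 << 28 → word 0xe0000000
tag:28 = 19525329 → 0x129eed1 << 0 → word 0xe129eed1
word = 0xe129eed1 → big-endian bytes:
  [0]=0xe1  [1]=0x29  [2]=0xee  [3]=0xd1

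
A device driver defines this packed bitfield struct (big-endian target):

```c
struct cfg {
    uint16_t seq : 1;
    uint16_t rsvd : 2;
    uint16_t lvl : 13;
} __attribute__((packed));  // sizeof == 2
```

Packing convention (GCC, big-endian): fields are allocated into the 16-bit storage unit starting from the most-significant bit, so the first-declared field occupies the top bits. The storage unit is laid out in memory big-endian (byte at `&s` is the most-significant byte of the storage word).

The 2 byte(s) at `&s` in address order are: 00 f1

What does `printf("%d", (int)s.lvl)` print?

[0]=0x00 [1]=0xf1 (big-endian) → word 0x00f1
seq [15+:1] = (word>>15) & 0x1 = 0
rsvd [13+:2] = (word>>13) & 0x3 = 0
lvl [0+:13] = (word>>0) & 0x1fff = 241  ←

241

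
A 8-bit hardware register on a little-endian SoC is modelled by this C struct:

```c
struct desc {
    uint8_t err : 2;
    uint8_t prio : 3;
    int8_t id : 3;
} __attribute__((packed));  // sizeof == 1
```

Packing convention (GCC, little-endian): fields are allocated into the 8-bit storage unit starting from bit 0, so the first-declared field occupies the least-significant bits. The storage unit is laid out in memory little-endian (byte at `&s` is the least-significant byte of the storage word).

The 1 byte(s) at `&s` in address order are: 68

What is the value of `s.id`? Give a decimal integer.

[0]=0x68 (little-endian) → word 0x68
err [0+:2] = (word>>0) & 0x3 = 0
prio [2+:3] = (word>>2) & 0x7 = 2
id [5+:3] = (word>>5) & 0x7 = 3  ←
id signed 3b, MSB=0: value = 3

3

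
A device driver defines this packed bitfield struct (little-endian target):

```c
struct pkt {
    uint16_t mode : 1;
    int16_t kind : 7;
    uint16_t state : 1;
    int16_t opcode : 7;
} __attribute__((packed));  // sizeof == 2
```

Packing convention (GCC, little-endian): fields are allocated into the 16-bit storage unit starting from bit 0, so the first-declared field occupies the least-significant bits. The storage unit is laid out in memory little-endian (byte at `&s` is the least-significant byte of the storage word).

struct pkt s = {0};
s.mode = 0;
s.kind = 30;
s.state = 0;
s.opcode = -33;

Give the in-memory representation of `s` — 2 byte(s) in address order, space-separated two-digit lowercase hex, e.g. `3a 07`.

mode:1 = 0 → 0x0 << 0 → word 0x0000
kind:7 = 30 → 0x1e << 1 → word 0x003c
state:1 = 0 → 0x0 << 8 → word 0x003c
opcode:7 = -33 → 0x5f << 9 → word 0xbe3c
word = 0xbe3c → little-endian bytes:
  [0]=0x3c  [1]=0xbe

3c be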